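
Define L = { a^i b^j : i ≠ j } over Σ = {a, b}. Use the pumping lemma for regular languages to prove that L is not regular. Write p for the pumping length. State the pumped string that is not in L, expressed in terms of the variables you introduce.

a^{p+p!} b^{p+p!}

Assume L is regular. Let p be the pumping length given by the pumping lemma.
Choose w = a^p b^{p+p!}. Since p ≠ p+p!, w ∈ L; and |w| ≥ p.
By the pumping lemma, w = xyz with |xy| ≤ p and |y| ≥ 1.
Because |xy| ≤ p and w begins with p copies of a, we have y = a^k with 1 ≤ k ≤ p.
Since 1 ≤ k ≤ p, k divides p!; set t = 1 + p!/k. Then xy^t z has p + (p!/k)·k = p + p! copies of a. Now the a-count equals the b-count, so i ≠ j fails. So xy^t z = a^{p+p!} b^{p+p!} ∉ L.
Contradiction. Therefore L is not regular.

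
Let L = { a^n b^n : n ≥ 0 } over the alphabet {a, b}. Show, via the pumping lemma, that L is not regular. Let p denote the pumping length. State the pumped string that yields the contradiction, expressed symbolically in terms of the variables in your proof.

Assume L is regular. Let p be the pumping length given by the pumping lemma.
Choose w = a^p b^p, which is in L with |w| = 2p ≥ p.
Write w = xyz as guaranteed by the lemma, with |xy| ≤ p and y is nonempty.
Since the first p symbols of w are all a's and |xy| ≤ p, y lies entirely in the leading a-block: y = a^k for some k with 1 ≤ k ≤ p.
Pump with i = 2: xy^2z = a^{p+k} b^p. For this to lie in L we would need p = p+k, which forces k = 0. But k ≥ 1, so xy^2z ∉ L.
This contradicts the pumping lemma, so L is not regular.

a^{p+k} b^p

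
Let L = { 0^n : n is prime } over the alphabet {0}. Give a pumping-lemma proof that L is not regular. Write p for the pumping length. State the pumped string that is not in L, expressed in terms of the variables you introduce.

0^{q(1+k)}

Toward a contradiction, assume L is regular with pumping length p.
Let q be a prime with q ≥ p+2 (infinitely many primes exist), and take w = 0^q ∈ L with |w| = q ≥ p.
The pumping lemma gives a decomposition w = xyz where |xy| ≤ p and |y| ≥ 1.
Then y = 0^k for some k with 1 ≤ k ≤ p.
Since 1 ≤ k ≤ p, |xz| = q-k. Pump with i = q+1: |xy^{q+1}z| = (q-k)+(q+1)k = q+qk = q(1+k), which is composite (both factors ≥ 2). So xy^{q+1}z = 0^{q(1+k)} ∉ L.
This contradicts the pumping lemma, so L is not regular.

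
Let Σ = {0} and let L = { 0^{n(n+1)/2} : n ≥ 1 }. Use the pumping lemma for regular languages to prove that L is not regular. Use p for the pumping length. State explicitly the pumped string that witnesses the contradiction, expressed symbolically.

Toward a contradiction, assume L is regular with pumping length p.
Take w = 0^{p(p+1)/2} ∈ L with |w| = p(p+1)/2 ≥ p.
By the pumping lemma, w = xyz with |xy| ≤ p and |y| ≥ 1.
Then y = 0^k for some k with 1 ≤ k ≤ p.
Pump with i = 2: xy^2z = 0^{p(p+1)/2+k}. Since 1 ≤ k ≤ p, p(p+1)/2 < p(p+1)/2+k ≤ p(p+1)/2+p < (p+1)(p+2)/2, so p(p+1)/2+k is strictly between consecutive triangular numbers. So xy^2z ∉ L.
This is a contradiction; hence L is not regular.

0^{p(p+1)/2+k}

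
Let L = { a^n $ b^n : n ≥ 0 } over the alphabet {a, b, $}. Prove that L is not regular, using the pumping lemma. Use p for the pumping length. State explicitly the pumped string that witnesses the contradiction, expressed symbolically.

a^{p+k} $ b^p

Assume L is regular. Let p be the pumping length given by the pumping lemma.
Take w = a^p $ b^p ∈ L with |w| = 2p+1 ≥ p.
The pumping lemma gives a decomposition w = xyz where |xy| ≤ p and y is nonempty.
The first p characters of w are a's, so xy (and hence y) consists only of a's. Write y = a^k, 1 ≤ k ≤ p.
Pump with i = 2: xy^2z = a^{p+k} $ b^p, which would require p+k = p. But k ≥ 1, so xy^2z ∉ L.
Contradiction. Therefore L is not regular.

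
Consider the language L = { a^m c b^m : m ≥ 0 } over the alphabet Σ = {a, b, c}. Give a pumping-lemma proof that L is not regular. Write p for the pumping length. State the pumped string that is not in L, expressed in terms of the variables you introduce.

a^{p+k} c b^p

Assume L is regular. Let p be the pumping length given by the pumping lemma.
Take w = a^p c b^p ∈ L with |w| = 2p+1 ≥ p.
By the pumping lemma, w = xyz with |xy| ≤ p and y is nonempty.
The first p characters of w are a's, so xy (and hence y) consists only of a's. Write y = a^k, 1 ≤ k ≤ p.
Pump with i = 2: xy^2z = a^{p+k} c b^p, which would require p+k = p. But k ≥ 1, so xy^2z ∉ L.
This is a contradiction; hence L is not regular.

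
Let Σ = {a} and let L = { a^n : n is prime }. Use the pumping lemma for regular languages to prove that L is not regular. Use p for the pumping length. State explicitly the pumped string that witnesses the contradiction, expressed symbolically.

a^{q(1+k)}

Assume L is regular. Let p be the pumping length given by the pumping lemma.
Let q be a prime with q ≥ p+2 (infinitely many primes exist), and take w = a^q ∈ L with |w| = q ≥ p.
The pumping lemma gives a decomposition w = xyz where |xy| ≤ p and y is nonempty.
Then y = a^k for some k with 1 ≤ k ≤ p.
Since 1 ≤ k ≤ p, |xz| = q-k. Pump with i = q+1: |xy^{q+1}z| = (q-k)+(q+1)k = q+qk = q(1+k), which is composite (both factors ≥ 2). So xy^{q+1}z = a^{q(1+k)} ∉ L.
Contradiction. Therefore L is not regular.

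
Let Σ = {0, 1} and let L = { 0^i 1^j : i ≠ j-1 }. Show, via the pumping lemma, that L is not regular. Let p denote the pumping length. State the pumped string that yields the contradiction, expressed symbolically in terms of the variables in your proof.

0^{p+p!} 1^{p+p!+1}

Assume L is regular; let p be its pumping constant.
Choose w = 0^p 1^{p+p!+1}. Since p ≠ (p+p!+1)-1 = p+p!, w ∈ L; and |w| ≥ p.
By the pumping lemma, w = xyz with |xy| ≤ p and |y| ≥ 1.
The first p characters of w are 0's, so xy (and hence y) consists only of 0's. Write y = 0^k, 1 ≤ k ≤ p.
Since 1 ≤ k ≤ p, k divides p!; set t = 1 + p!/k. Then xy^t z has p + (p!/k)·k = p + p! copies of 0. Now the 0-count is p+p! and (1-count)-1 = (p+p!+1)-1 = p+p!, so i ≠ j-1 fails. So xy^t z = 0^{p+p!} 1^{p+p!+1} ∉ L.
Contradiction. Therefore L is not regular.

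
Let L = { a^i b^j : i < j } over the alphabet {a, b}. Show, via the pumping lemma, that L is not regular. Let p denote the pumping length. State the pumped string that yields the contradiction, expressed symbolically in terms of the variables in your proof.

Suppose for contradiction that L is regular, and let p be the pumping length.
Choose w = a^p b^{p+1} ∈ L, with |w| = 2p+1 ≥ p.
The pumping lemma gives a decomposition w = xyz where |xy| ≤ p and |y| ≥ 1.
Since the first p symbols of w are all a's and |xy| ≤ p, y lies entirely in the leading a-block: y = a^k for some k with 1 ≤ k ≤ p.
Consider xy^2z = a^{p+k} b^{p+1}. Since k ≥ 1, the a-count p+k is at least p+1, so i < j fails; thus xy^2z ∉ L.
This contradicts the pumping lemma, so L is not regular.

a^{p+k} b^{p+1}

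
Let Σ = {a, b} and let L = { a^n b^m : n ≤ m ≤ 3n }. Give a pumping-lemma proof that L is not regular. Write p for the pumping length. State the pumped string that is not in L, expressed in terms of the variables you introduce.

a^{p+k} b^p

Assume L is regular; let p be its pumping constant.
Take w = a^p b^p ∈ L (since p ≤ p ≤ 3p), with |w| = 2p ≥ p.
The pumping lemma gives a decomposition w = xyz where |xy| ≤ p and y is nonempty.
The first p characters of w are a's, so xy (and hence y) consists only of a's. Write y = a^k, 1 ≤ k ≤ p.
Pump with i = 2: xy^2z = a^{p+k} b^p. Now n = p+k > p = m, so the condition n ≤ m fails. Thus xy^2z ∉ L.
Contradiction. Therefore L is not regular.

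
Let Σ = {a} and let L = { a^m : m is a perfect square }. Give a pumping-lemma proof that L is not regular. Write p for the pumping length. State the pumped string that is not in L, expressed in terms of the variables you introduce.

Assume L is regular; let p be its pumping constant.
Take w = a^{p²} ∈ L with |w| = p² ≥ p.
Write w = xyz as guaranteed by the lemma, with |xy| ≤ p and y is nonempty.
Then y = a^k for some k with 1 ≤ k ≤ p.
Pump with i = 2: xy^2z = a^{p²+k}. Since 1 ≤ k ≤ p, p² < p²+k ≤ p²+p < (p+1)², so p²+k lies strictly between consecutive squares and is not a perfect square. So xy^2z ∉ L.
This is a contradiction; hence L is not regular.

a^{p²+k}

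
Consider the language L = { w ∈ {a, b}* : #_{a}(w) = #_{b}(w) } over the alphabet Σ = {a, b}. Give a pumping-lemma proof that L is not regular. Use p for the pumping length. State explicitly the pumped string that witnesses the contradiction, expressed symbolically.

a^{p+k} b^p

Toward a contradiction, assume L is regular with pumping length p.
Choose w = a^p b^p ∈ L with |w| = 2p ≥ p.
The pumping lemma gives a decomposition w = xyz where |xy| ≤ p and |y| > 0.
The first p characters of w are a's, so xy (and hence y) consists only of a's. Write y = a^k, 1 ≤ k ≤ p.
Pump with i = 2: xy^2z = a^{p+k} b^p has p+k occurrences of a but only p of b. Since k ≥ 1 the counts differ, so xy^2z ∉ L.
This contradicts the pumping lemma, so L is not regular.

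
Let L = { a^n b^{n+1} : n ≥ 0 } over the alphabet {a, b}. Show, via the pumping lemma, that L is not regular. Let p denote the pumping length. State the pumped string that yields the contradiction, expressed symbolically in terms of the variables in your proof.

a^{p+k} b^{p+1}

Assume L is regular; let p be its pumping constant.
Choose w = a^p b^{p+1}, which is in L with |w| = 2p+1 ≥ p.
Write w = xyz as guaranteed by the lemma, with |xy| ≤ p and |y| ≥ 1.
Because |xy| ≤ p and w begins with p copies of a, we have y = a^k with 1 ≤ k ≤ p.
Pump with i = 2: xy^2z = a^{p+k} b^{p+1}. For this to lie in L we would need p+1 = (p+k)+1, which forces k = 0. But k ≥ 1, so xy^2z ∉ L.
Contradiction. Therefore L is not regular.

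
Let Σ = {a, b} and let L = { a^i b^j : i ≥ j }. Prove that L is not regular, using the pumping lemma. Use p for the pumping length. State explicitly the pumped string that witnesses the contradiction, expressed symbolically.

Assume L is regular. Let p be the pumping length given by the pumping lemma.
Choose w = a^p b^p ∈ L, with |w| = 2p ≥ p.
Write w = xyz as guaranteed by the lemma, with |xy| ≤ p and y is nonempty.
Because |xy| ≤ p and w begins with p copies of a, we have y = a^k with 1 ≤ k ≤ p.
Consider xy^0z = xz = a^{p-k} b^p. Since k ≥ 1, the a-count p-k is less than p, so i ≥ j fails; thus xz ∉ L.
This contradicts the pumping lemma, so L is not regular.

a^{p-k} b^p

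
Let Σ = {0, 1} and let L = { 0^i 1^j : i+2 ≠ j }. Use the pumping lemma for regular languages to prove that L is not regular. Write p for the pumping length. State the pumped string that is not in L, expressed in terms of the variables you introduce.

Suppose for contradiction that L is regular, and let p be the pumping length.
Choose w = 0^p 1^{p+p!+2}. Since p ≠ (p+p!+2)-2 = p+p!, w ∈ L; and |w| ≥ p.
Write w = xyz as guaranteed by the lemma, with |xy| ≤ p and |y| ≥ 1.
Because |xy| ≤ p and w begins with p copies of 0, we have y = 0^k with 1 ≤ k ≤ p.
Since 1 ≤ k ≤ p, k divides p!; set t = 1 + p!/k. Then xy^t z has p + (p!/k)·k = p + p! copies of 0. Now the 0-count is p+p! and (1-count)-2 = (p+p!+2)-2 = p+p!, so i+2 ≠ j fails. So xy^t z = 0^{p+p!} 1^{p+p!+2} ∉ L.
This is a contradiction; hence L is not regular.

0^{p+p!} 1^{p+p!+2}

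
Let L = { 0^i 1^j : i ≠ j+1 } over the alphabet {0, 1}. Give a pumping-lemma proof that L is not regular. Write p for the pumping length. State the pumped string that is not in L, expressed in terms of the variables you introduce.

Assume L is regular. Let p be the pumping length given by the pumping lemma.
Choose w = 0^p 1^{p+p!-1}. Since p ≠ (p+p!-1)+1 = p+p!, w ∈ L; and |w| ≥ p.
Write w = xyz as guaranteed by the lemma, with |xy| ≤ p and |y| > 0.
The first p characters of w are 0's, so xy (and hence y) consists only of 0's. Write y = 0^k, 1 ≤ k ≤ p.
Since 1 ≤ k ≤ p, k divides p!; set t = 1 + p!/k. Then xy^t z has p + (p!/k)·k = p + p! copies of 0. Now the 0-count is p+p! and (1-count)+1 = (p+p!-1)+1 = p+p!, so i ≠ j+1 fails. So xy^t z = 0^{p+p!} 1^{p+p!-1} ∉ L.
This is a contradiction; hence L is not regular.

0^{p+p!} 1^{p+p!-1}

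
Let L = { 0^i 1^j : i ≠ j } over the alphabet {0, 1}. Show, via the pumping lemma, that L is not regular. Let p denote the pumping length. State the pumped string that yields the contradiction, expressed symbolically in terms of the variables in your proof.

0^{p+p!} 1^{p+p!}

Toward a contradiction, assume L is regular with pumping length p.
Choose w = 0^p 1^{p+p!}. Since p ≠ p+p!, w ∈ L; and |w| ≥ p.
By the pumping lemma, w = xyz with |xy| ≤ p and y is nonempty.
Because |xy| ≤ p and w begins with p copies of 0, we have y = 0^k with 1 ≤ k ≤ p.
Since 1 ≤ k ≤ p, k divides p!; set t = 1 + p!/k. Then xy^t z has p + (p!/k)·k = p + p! copies of 0. Now the 0-count equals the 1-count, so i ≠ j fails. So xy^t z = 0^{p+p!} 1^{p+p!} ∉ L.
Contradiction. Therefore L is not regular.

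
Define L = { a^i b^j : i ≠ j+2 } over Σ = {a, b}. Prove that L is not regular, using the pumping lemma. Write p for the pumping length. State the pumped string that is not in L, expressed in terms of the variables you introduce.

a^{p+p!} b^{p+p!-2}

Toward a contradiction, assume L is regular with pumping length p.
Choose w = a^p b^{p+p!-2}. Since p ≠ (p+p!-2)+2 = p+p!, w ∈ L; and |w| ≥ p.
Write w = xyz as guaranteed by the lemma, with |xy| ≤ p and |y| > 0.
The first p characters of w are a's, so xy (and hence y) consists only of a's. Write y = a^k, 1 ≤ k ≤ p.
Since 1 ≤ k ≤ p, k divides p!; set t = 1 + p!/k. Then xy^t z has p + (p!/k)·k = p + p! copies of a. Now the a-count is p+p! and (b-count)+2 = (p+p!-2)+2 = p+p!, so i ≠ j+2 fails. So xy^t z = a^{p+p!} b^{p+p!-2} ∉ L.
This is a contradiction; hence L is not regular.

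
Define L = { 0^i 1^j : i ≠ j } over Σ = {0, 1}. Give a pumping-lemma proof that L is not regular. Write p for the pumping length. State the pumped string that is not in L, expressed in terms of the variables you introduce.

0^{p+p!} 1^{p+p!}

Assume L is regular; let p be its pumping constant.
Choose w = 0^p 1^{p+p!}. Since p ≠ p+p!, w ∈ L; and |w| ≥ p.
By the pumping lemma, w = xyz with |xy| ≤ p and |y| > 0.
Since the first p symbols of w are all 0's and |xy| ≤ p, y lies entirely in the leading 0-block: y = 0^k for some k with 1 ≤ k ≤ p.
Since 1 ≤ k ≤ p, k divides p!; set t = 1 + p!/k. Then xy^t z has p + (p!/k)·k = p + p! copies of 0. Now the 0-count equals the 1-count, so i ≠ j fails. So xy^t z = 0^{p+p!} 1^{p+p!} ∉ L.
This is a contradiction; hence L is not regular.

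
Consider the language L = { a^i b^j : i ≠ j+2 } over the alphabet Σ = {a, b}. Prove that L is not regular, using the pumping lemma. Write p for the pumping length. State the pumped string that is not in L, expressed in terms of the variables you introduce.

Toward a contradiction, assume L is regular with pumping length p.
Choose w = a^p b^{p+p!-2}. Since p ≠ (p+p!-2)+2 = p+p!, w ∈ L; and |w| ≥ p.
The pumping lemma gives a decomposition w = xyz where |xy| ≤ p and |y| > 0.
Since the first p symbols of w are all a's and |xy| ≤ p, y lies entirely in the leading a-block: y = a^k for some k with 1 ≤ k ≤ p.
Since 1 ≤ k ≤ p, k divides p!; set t = 1 + p!/k. Then xy^t z has p + (p!/k)·k = p + p! copies of a. Now the a-count is p+p! and (b-count)+2 = (p+p!-2)+2 = p+p!, so i ≠ j+2 fails. So xy^t z = a^{p+p!} b^{p+p!-2} ∉ L.
Contradiction. Therefore L is not regular.

a^{p+p!} b^{p+p!-2}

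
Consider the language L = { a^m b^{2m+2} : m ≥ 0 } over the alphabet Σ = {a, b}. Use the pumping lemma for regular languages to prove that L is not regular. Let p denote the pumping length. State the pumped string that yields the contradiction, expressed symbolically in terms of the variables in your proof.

Assume L is regular; let p be its pumping constant.
Let w = a^p b^{2p+2} ∈ L; note |w| = 3p+2 ≥ p.
By the pumping lemma, w = xyz with |xy| ≤ p and |y| ≥ 1.
Since the first p symbols of w are all a's and |xy| ≤ p, y lies entirely in the leading a-block: y = a^k for some k with 1 ≤ k ≤ p.
Pump with i = 2: xy^2z = a^{p+k} b^{2p+2}. For this to lie in L we would need 2p+2 = 2(p+k)+2, which forces k = 0. But k ≥ 1, so xy^2z ∉ L.
Contradiction. Therefore L is not regular.

a^{p+k} b^{2p+2}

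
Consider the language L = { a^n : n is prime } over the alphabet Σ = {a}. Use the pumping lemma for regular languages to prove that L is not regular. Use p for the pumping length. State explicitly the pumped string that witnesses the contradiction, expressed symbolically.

a^{q(1+k)}

Suppose for contradiction that L is regular, and let p be the pumping length.
Let q be a prime with q ≥ p+2 (infinitely many primes exist), and take w = a^q ∈ L with |w| = q ≥ p.
Write w = xyz as guaranteed by the lemma, with |xy| ≤ p and |y| > 0.
Then y = a^k for some k with 1 ≤ k ≤ p.
Since 1 ≤ k ≤ p, |xz| = q-k. Pump with i = q+1: |xy^{q+1}z| = (q-k)+(q+1)k = q+qk = q(1+k), which is composite (both factors ≥ 2). So xy^{q+1}z = a^{q(1+k)} ∉ L.
This contradicts the pumping lemma, so L is not regular.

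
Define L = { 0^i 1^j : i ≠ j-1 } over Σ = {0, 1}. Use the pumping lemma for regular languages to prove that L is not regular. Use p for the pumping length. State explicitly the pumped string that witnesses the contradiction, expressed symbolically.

Toward a contradiction, assume L is regular with pumping length p.
Choose w = 0^p 1^{p+p!+1}. Since p ≠ (p+p!+1)-1 = p+p!, w ∈ L; and |w| ≥ p.
The pumping lemma gives a decomposition w = xyz where |xy| ≤ p and y is nonempty.
Because |xy| ≤ p and w begins with p copies of 0, we have y = 0^k with 1 ≤ k ≤ p.
Since 1 ≤ k ≤ p, k divides p!; set t = 1 + p!/k. Then xy^t z has p + (p!/k)·k = p + p! copies of 0. Now the 0-count is p+p! and (1-count)-1 = (p+p!+1)-1 = p+p!, so i ≠ j-1 fails. So xy^t z = 0^{p+p!} 1^{p+p!+1} ∉ L.
This contradicts the pumping lemma, so L is not regular.

0^{p+p!} 1^{p+p!+1}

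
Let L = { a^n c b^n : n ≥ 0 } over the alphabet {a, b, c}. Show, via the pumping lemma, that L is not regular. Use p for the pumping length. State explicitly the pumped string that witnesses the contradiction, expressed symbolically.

Toward a contradiction, assume L is regular with pumping length p.
Take w = a^p c b^p ∈ L with |w| = 2p+1 ≥ p.
Write w = xyz as guaranteed by the lemma, with |xy| ≤ p and |y| > 0.
The first p characters of w are a's, so xy (and hence y) consists only of a's. Write y = a^k, 1 ≤ k ≤ p.
Pump with i = 2: xy^2z = a^{p+k} c b^p, which would require p+k = p. But k ≥ 1, so xy^2z ∉ L.
Contradiction. Therefore L is not regular.

a^{p+k} c b^p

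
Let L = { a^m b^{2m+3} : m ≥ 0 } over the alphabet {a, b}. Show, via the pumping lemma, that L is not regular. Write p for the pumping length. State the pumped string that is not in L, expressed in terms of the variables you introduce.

Toward a contradiction, assume L is regular with pumping length p.
Take w = a^p b^{2p+3}. Then w ∈ L and |w| = 3p+3 ≥ p.
Write w = xyz as guaranteed by the lemma, with |xy| ≤ p and |y| > 0.
The first p characters of w are a's, so xy (and hence y) consists only of a's. Write y = a^k, 1 ≤ k ≤ p.
Pump with i = 2: xy^2z = a^{p+k} b^{2p+3}. For this to lie in L we would need 2p+3 = 2(p+k)+3, which forces k = 0. But k ≥ 1, so xy^2z ∉ L.
This contradicts the pumping lemma, so L is not regular.

a^{p+k} b^{2p+3}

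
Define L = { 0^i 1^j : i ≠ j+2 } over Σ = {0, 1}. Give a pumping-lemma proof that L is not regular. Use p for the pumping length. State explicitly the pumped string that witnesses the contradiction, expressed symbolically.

0^{p+p!} 1^{p+p!-2}

Toward a contradiction, assume L is regular with pumping length p.
Choose w = 0^p 1^{p+p!-2}. Since p ≠ (p+p!-2)+2 = p+p!, w ∈ L; and |w| ≥ p.
Write w = xyz as guaranteed by the lemma, with |xy| ≤ p and y is nonempty.
Since the first p symbols of w are all 0's and |xy| ≤ p, y lies entirely in the leading 0-block: y = 0^k for some k with 1 ≤ k ≤ p.
Since 1 ≤ k ≤ p, k divides p!; set t = 1 + p!/k. Then xy^t z has p + (p!/k)·k = p + p! copies of 0. Now the 0-count is p+p! and (1-count)+2 = (p+p!-2)+2 = p+p!, so i ≠ j+2 fails. So xy^t z = 0^{p+p!} 1^{p+p!-2} ∉ L.
This is a contradiction; hence L is not regular.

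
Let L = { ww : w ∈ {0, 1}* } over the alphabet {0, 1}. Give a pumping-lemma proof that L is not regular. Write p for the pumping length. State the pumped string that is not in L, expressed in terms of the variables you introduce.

Suppose for contradiction that L is regular, and let p be the pumping length.
Take w = 0^p 1^p 0^p 1^p = uu where u = 0^p1^p; then w ∈ L and |w| = 4p ≥ p.
The pumping lemma gives a decomposition w = xyz where |xy| ≤ p and |y| > 0.
Since the first p symbols of w are all 0's and |xy| ≤ p, y lies entirely in the leading 0-block: y = 0^k for some k with 1 ≤ k ≤ p.
Pump with i = 2: xy^2z = 0^{p+k} 1^p 0^p 1^p, of length 4p+k. Suppose this equals vv. The string starts with 0 and ends with 1, so v does too; thus the boundary between the two copies of v is a 1→0 transition. There is exactly one such transition, at position 2p+k, so |v| = 2p+k and |vv| = 4p+2k ≠ 4p+k since k ≥ 1. So xy^2z ∉ L.
This contradicts the pumping lemma, so L is not regular.

0^{p+k} 1^p 0^p 1^p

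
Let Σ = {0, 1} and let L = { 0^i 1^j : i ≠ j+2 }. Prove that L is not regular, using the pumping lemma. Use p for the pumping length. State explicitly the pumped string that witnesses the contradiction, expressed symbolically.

Assume L is regular. Let p be the pumping length given by the pumping lemma.
Choose w = 0^p 1^{p+p!-2}. Since p ≠ (p+p!-2)+2 = p+p!, w ∈ L; and |w| ≥ p.
Write w = xyz as guaranteed by the lemma, with |xy| ≤ p and |y| > 0.
The first p characters of w are 0's, so xy (and hence y) consists only of 0's. Write y = 0^k, 1 ≤ k ≤ p.
Since 1 ≤ k ≤ p, k divides p!; set t = 1 + p!/k. Then xy^t z has p + (p!/k)·k = p + p! copies of 0. Now the 0-count is p+p! and (1-count)+2 = (p+p!-2)+2 = p+p!, so i ≠ j+2 fails. So xy^t z = 0^{p+p!} 1^{p+p!-2} ∉ L.
Contradiction. Therefore L is not regular.

0^{p+p!} 1^{p+p!-2}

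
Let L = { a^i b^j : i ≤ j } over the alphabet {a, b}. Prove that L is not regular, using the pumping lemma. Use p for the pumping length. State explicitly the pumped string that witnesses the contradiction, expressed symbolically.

a^{p+k} b^p

Suppose for contradiction that L is regular, and let p be the pumping length.
Choose w = a^p b^p ∈ L, with |w| = 2p ≥ p.
The pumping lemma gives a decomposition w = xyz where |xy| ≤ p and |y| > 0.
Because |xy| ≤ p and w begins with p copies of a, we have y = a^k with 1 ≤ k ≤ p.
Consider xy^2z = a^{p+k} b^p. Since k ≥ 1, the a-count p+k exceeds the b-count p, so i ≤ j fails; thus xy^2z ∉ L.
This is a contradiction; hence L is not regular.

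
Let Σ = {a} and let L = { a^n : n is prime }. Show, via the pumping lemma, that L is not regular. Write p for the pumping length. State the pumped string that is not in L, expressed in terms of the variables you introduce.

a^{q(1+k)}

Suppose for contradiction that L is regular, and let p be the pumping length.
Let q be a prime with q ≥ p+2 (infinitely many primes exist), and take w = a^q ∈ L with |w| = q ≥ p.
The pumping lemma gives a decomposition w = xyz where |xy| ≤ p and y is nonempty.
Then y = a^k for some k with 1 ≤ k ≤ p.
Since 1 ≤ k ≤ p, |xz| = q-k. Pump with i = q+1: |xy^{q+1}z| = (q-k)+(q+1)k = q+qk = q(1+k), which is composite (both factors ≥ 2). So xy^{q+1}z = a^{q(1+k)} ∉ L.
This is a contradiction; hence L is not regular.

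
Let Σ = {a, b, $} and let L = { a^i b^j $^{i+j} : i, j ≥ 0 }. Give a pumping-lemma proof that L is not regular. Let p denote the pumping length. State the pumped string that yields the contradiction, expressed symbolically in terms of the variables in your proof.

Assume L is regular. Let p be the pumping length given by the pumping lemma.
Take w = a^p b^p $^{2p} ∈ L (with i=j=p, i+j=2p), |w| = 4p ≥ p.
By the pumping lemma, w = xyz with |xy| ≤ p and y is nonempty.
Because |xy| ≤ p and w begins with p copies of a, we have y = a^k with 1 ≤ k ≤ p.
Consider xy^2z = a^{p+k} b^p $^{2p}. Now the a- and b-counts sum to 2p+k, but the $-count is 2p ≠ 2p+k. So xy^2z ∉ L.
This is a contradiction; hence L is not regular.

a^{p+k} b^p $^{2p}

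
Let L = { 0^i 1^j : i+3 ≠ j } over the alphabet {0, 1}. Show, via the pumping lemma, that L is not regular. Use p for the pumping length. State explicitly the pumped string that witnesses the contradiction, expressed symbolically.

0^{p+p!} 1^{p+p!+3}

Assume L is regular; let p be its pumping constant.
Choose w = 0^p 1^{p+p!+3}. Since p ≠ (p+p!+3)-3 = p+p!, w ∈ L; and |w| ≥ p.
Write w = xyz as guaranteed by the lemma, with |xy| ≤ p and |y| > 0.
The first p characters of w are 0's, so xy (and hence y) consists only of 0's. Write y = 0^k, 1 ≤ k ≤ p.
Since 1 ≤ k ≤ p, k divides p!; set t = 1 + p!/k. Then xy^t z has p + (p!/k)·k = p + p! copies of 0. Now the 0-count is p+p! and (1-count)-3 = (p+p!+3)-3 = p+p!, so i+3 ≠ j fails. So xy^t z = 0^{p+p!} 1^{p+p!+3} ∉ L.
This contradicts the pumping lemma, so L is not regular.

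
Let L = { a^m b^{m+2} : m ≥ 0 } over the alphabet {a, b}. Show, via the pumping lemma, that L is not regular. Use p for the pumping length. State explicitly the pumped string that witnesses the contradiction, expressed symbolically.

a^{p+k} b^{p+2}

Suppose for contradiction that L is regular, and let p be the pumping length.
Let w = a^p b^{p+2} ∈ L; note |w| = 2p+2 ≥ p.
By the pumping lemma, w = xyz with |xy| ≤ p and y is nonempty.
Because |xy| ≤ p and w begins with p copies of a, we have y = a^k with 1 ≤ k ≤ p.
Pump with i = 2: xy^2z = a^{p+k} b^{p+2}. For this to lie in L we would need p+2 = (p+k)+2, which forces k = 0. But k ≥ 1, so xy^2z ∉ L.
This contradicts the pumping lemma, so L is not regular.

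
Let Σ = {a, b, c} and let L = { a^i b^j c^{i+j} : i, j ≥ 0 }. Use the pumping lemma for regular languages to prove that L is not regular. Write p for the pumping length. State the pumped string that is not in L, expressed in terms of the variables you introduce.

a^{p+k} b^p c^{2p}

Toward a contradiction, assume L is regular with pumping length p.
Take w = a^p b^p c^{2p} ∈ L (with i=j=p, i+j=2p), |w| = 4p ≥ p.
By the pumping lemma, w = xyz with |xy| ≤ p and |y| > 0.
Since the first p symbols of w are all a's and |xy| ≤ p, y lies entirely in the leading a-block: y = a^k for some k with 1 ≤ k ≤ p.
Consider xy^2z = a^{p+k} b^p c^{2p}. Now the a- and b-counts sum to 2p+k, but the c-count is 2p ≠ 2p+k. So xy^2z ∉ L.
This contradicts the pumping lemma, so L is not regular.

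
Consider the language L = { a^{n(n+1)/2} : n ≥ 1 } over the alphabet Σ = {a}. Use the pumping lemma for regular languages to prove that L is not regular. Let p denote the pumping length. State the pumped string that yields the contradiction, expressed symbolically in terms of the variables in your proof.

a^{p(p+1)/2+k}

Assume L is regular; let p be its pumping constant.
Take w = a^{p(p+1)/2} ∈ L with |w| = p(p+1)/2 ≥ p.
By the pumping lemma, w = xyz with |xy| ≤ p and |y| > 0.
Then y = a^k for some k with 1 ≤ k ≤ p.
Pump with i = 2: xy^2z = a^{p(p+1)/2+k}. Since 1 ≤ k ≤ p, p(p+1)/2 < p(p+1)/2+k ≤ p(p+1)/2+p < (p+1)(p+2)/2, so p(p+1)/2+k is strictly between consecutive triangular numbers. So xy^2z ∉ L.
Contradiction. Therefore L is not regular.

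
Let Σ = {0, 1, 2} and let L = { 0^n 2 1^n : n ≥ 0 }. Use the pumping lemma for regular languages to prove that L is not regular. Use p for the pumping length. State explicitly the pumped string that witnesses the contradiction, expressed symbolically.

Assume L is regular. Let p be the pumping length given by the pumping lemma.
Take w = 0^p 2 1^p ∈ L with |w| = 2p+1 ≥ p.
Write w = xyz as guaranteed by the lemma, with |xy| ≤ p and y is nonempty.
Because |xy| ≤ p and w begins with p copies of 0, we have y = 0^k with 1 ≤ k ≤ p.
Pump with i = 2: xy^2z = 0^{p+k} 2 1^p, which would require p+k = p. But k ≥ 1, so xy^2z ∉ L.
Contradiction. Therefore L is not regular.

0^{p+k} 2 1^p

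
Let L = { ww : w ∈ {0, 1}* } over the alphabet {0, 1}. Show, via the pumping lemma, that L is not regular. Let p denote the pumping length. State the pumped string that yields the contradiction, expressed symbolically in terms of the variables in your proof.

Toward a contradiction, assume L is regular with pumping length p.
Take w = 0^p 1^p 0^p 1^p = uu where u = 0^p1^p; then w ∈ L and |w| = 4p ≥ p.
By the pumping lemma, w = xyz with |xy| ≤ p and |y| > 0.
Because |xy| ≤ p and w begins with p copies of 0, we have y = 0^k with 1 ≤ k ≤ p.
Pump with i = 2: xy^2z = 0^{p+k} 1^p 0^p 1^p, of length 4p+k. Suppose this equals vv. The string starts with 0 and ends with 1, so v does too; thus the boundary between the two copies of v is a 1→0 transition. There is exactly one such transition, at position 2p+k, so |v| = 2p+k and |vv| = 4p+2k ≠ 4p+k since k ≥ 1. So xy^2z ∉ L.
Contradiction. Therefore L is not regular.

0^{p+k} 1^p 0^p 1^p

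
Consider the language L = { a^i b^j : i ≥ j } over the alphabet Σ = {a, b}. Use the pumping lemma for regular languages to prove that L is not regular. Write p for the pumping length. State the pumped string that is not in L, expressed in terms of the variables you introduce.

Toward a contradiction, assume L is regular with pumping length p.
Choose w = a^p b^p ∈ L, with |w| = 2p ≥ p.
The pumping lemma gives a decomposition w = xyz where |xy| ≤ p and |y| > 0.
Because |xy| ≤ p and w begins with p copies of a, we have y = a^k with 1 ≤ k ≤ p.
Consider xy^0z = xz = a^{p-k} b^p. Since k ≥ 1, the a-count p-k is less than p, so i ≥ j fails; thus xz ∉ L.
Contradiction. Therefore L is not regular.

a^{p-k} b^p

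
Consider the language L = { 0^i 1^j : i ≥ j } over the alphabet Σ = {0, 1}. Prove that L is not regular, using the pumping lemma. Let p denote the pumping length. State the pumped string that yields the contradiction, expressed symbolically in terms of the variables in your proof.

Assume L is regular. Let p be the pumping length given by the pumping lemma.
Choose w = 0^p 1^p ∈ L, with |w| = 2p ≥ p.
Write w = xyz as guaranteed by the lemma, with |xy| ≤ p and |y| ≥ 1.
The first p characters of w are 0's, so xy (and hence y) consists only of 0's. Write y = 0^k, 1 ≤ k ≤ p.
Consider xy^0z = xz = 0^{p-k} 1^p. Since k ≥ 1, the 0-count p-k is less than p, so i ≥ j fails; thus xz ∉ L.
Contradiction. Therefore L is not regular.

0^{p-k} 1^p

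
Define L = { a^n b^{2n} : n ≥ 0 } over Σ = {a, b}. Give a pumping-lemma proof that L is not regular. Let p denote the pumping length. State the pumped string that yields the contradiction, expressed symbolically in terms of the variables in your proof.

a^{p+k} b^{2p}

Toward a contradiction, assume L is regular with pumping length p.
Take w = a^p b^{2p}. Then w ∈ L and |w| = 3p ≥ p.
By the pumping lemma, w = xyz with |xy| ≤ p and |y| > 0.
Because |xy| ≤ p and w begins with p copies of a, we have y = a^k with 1 ≤ k ≤ p.
Pump with i = 2: xy^2z = a^{p+k} b^{2p}. For this to lie in L we would need 2p = 2(p+k), which forces k = 0. But k ≥ 1, so xy^2z ∉ L.
Contradiction. Therefore L is not regular.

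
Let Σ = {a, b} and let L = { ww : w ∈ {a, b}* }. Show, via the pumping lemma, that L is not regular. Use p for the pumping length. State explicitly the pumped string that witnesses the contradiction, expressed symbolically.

a^{p+k} b^p a^p b^p

Toward a contradiction, assume L is regular with pumping length p.
Take w = a^p b^p a^p b^p = uu where u = a^pb^p; then w ∈ L and |w| = 4p ≥ p.
The pumping lemma gives a decomposition w = xyz where |xy| ≤ p and |y| ≥ 1.
Since the first p symbols of w are all a's and |xy| ≤ p, y lies entirely in the leading a-block: y = a^k for some k with 1 ≤ k ≤ p.
Pump with i = 2: xy^2z = a^{p+k} b^p a^p b^p, of length 4p+k. Suppose this equals vv. The string starts with a and ends with b, so v does too; thus the boundary between the two copies of v is a b→a transition. There is exactly one such transition, at position 2p+k, so |v| = 2p+k and |vv| = 4p+2k ≠ 4p+k since k ≥ 1. So xy^2z ∉ L.
This contradicts the pumping lemma, so L is not regular.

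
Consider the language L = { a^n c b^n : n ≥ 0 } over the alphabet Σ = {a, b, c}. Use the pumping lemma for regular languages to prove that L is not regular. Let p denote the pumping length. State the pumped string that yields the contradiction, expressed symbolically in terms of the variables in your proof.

a^{p+k} c b^p

Suppose for contradiction that L is regular, and let p be the pumping length.
Take w = a^p c b^p ∈ L with |w| = 2p+1 ≥ p.
Write w = xyz as guaranteed by the lemma, with |xy| ≤ p and |y| ≥ 1.
Since the first p symbols of w are all a's and |xy| ≤ p, y lies entirely in the leading a-block: y = a^k for some k with 1 ≤ k ≤ p.
Pump with i = 2: xy^2z = a^{p+k} c b^p, which would require p+k = p. But k ≥ 1, so xy^2z ∉ L.
This is a contradiction; hence L is not regular.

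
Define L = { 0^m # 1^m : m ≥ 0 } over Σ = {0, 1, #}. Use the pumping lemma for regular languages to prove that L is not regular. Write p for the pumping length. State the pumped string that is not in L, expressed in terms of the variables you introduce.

0^{p+k} # 1^p

Assume L is regular. Let p be the pumping length given by the pumping lemma.
Take w = 0^p # 1^p ∈ L with |w| = 2p+1 ≥ p.
By the pumping lemma, w = xyz with |xy| ≤ p and |y| > 0.
The first p characters of w are 0's, so xy (and hence y) consists only of 0's. Write y = 0^k, 1 ≤ k ≤ p.
Pump with i = 2: xy^2z = 0^{p+k} # 1^p, which would require p+k = p. But k ≥ 1, so xy^2z ∉ L.
This is a contradiction; hence L is not regular.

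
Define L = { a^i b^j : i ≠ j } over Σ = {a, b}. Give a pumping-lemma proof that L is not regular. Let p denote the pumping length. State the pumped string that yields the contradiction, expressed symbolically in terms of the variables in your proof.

a^{p+p!} b^{p+p!}

Suppose for contradiction that L is regular, and let p be the pumping length.
Choose w = a^p b^{p+p!}. Since p ≠ p+p!, w ∈ L; and |w| ≥ p.
By the pumping lemma, w = xyz with |xy| ≤ p and |y| > 0.
Because |xy| ≤ p and w begins with p copies of a, we have y = a^k with 1 ≤ k ≤ p.
Since 1 ≤ k ≤ p, k divides p!; set t = 1 + p!/k. Then xy^t z has p + (p!/k)·k = p + p! copies of a. Now the a-count equals the b-count, so i ≠ j fails. So xy^t z = a^{p+p!} b^{p+p!} ∉ L.
Contradiction. Therefore L is not regular.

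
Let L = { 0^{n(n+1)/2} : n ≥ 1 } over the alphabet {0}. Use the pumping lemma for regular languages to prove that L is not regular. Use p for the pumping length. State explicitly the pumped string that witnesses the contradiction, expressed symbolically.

Suppose for contradiction that L is regular, and let p be the pumping length.
Take w = 0^{p(p+1)/2} ∈ L with |w| = p(p+1)/2 ≥ p.
The pumping lemma gives a decomposition w = xyz where |xy| ≤ p and y is nonempty.
Then y = 0^k for some k with 1 ≤ k ≤ p.
Pump with i = 2: xy^2z = 0^{p(p+1)/2+k}. Since 1 ≤ k ≤ p, p(p+1)/2 < p(p+1)/2+k ≤ p(p+1)/2+p < (p+1)(p+2)/2, so p(p+1)/2+k is strictly between consecutive triangular numbers. So xy^2z ∉ L.
Contradiction. Therefore L is not regular.

0^{p(p+1)/2+k}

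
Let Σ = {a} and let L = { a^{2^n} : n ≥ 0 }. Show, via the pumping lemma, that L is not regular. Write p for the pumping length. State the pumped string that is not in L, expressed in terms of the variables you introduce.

a^{2^p+k}

Suppose for contradiction that L is regular, and let p be the pumping length.
Take w = a^{2^p} ∈ L with |w| = 2^p ≥ p.
By the pumping lemma, w = xyz with |xy| ≤ p and |y| > 0.
Then y = a^k for some k with 1 ≤ k ≤ p.
Pump with i = 2: xy^2z = a^{2^p+k}. Since 1 ≤ k ≤ p < 2^p, we have 2^p < 2^p+k < 2^{p+1}, so 2^p+k is not a power of 2. So xy^2z ∉ L.
This contradicts the pumping lemma, so L is not regular.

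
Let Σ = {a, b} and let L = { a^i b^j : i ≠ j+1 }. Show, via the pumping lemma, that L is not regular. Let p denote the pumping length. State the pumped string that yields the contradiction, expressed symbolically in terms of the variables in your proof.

a^{p+p!} b^{p+p!-1}

Assume L is regular. Let p be the pumping length given by the pumping lemma.
Choose w = a^p b^{p+p!-1}. Since p ≠ (p+p!-1)+1 = p+p!, w ∈ L; and |w| ≥ p.
By the pumping lemma, w = xyz with |xy| ≤ p and |y| > 0.
Because |xy| ≤ p and w begins with p copies of a, we have y = a^k with 1 ≤ k ≤ p.
Since 1 ≤ k ≤ p, k divides p!; set t = 1 + p!/k. Then xy^t z has p + (p!/k)·k = p + p! copies of a. Now the a-count is p+p! and (b-count)+1 = (p+p!-1)+1 = p+p!, so i ≠ j+1 fails. So xy^t z = a^{p+p!} b^{p+p!-1} ∉ L.
Contradiction. Therefore L is not regular.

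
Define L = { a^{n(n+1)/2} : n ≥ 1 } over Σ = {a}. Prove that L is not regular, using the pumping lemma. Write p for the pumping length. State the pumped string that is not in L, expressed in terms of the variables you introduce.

a^{p(p+1)/2+k}

Toward a contradiction, assume L is regular with pumping length p.
Take w = a^{p(p+1)/2} ∈ L with |w| = p(p+1)/2 ≥ p.
By the pumping lemma, w = xyz with |xy| ≤ p and y is nonempty.
Then y = a^k for some k with 1 ≤ k ≤ p.
Pump with i = 2: xy^2z = a^{p(p+1)/2+k}. Since 1 ≤ k ≤ p, p(p+1)/2 < p(p+1)/2+k ≤ p(p+1)/2+p < (p+1)(p+2)/2, so p(p+1)/2+k is strictly between consecutive triangular numbers. So xy^2z ∉ L.
This is a contradiction; hence L is not regular.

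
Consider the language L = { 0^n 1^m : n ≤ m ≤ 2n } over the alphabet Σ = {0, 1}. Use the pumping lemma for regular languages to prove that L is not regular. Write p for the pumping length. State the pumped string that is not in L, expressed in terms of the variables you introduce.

0^{p+k} 1^p

Toward a contradiction, assume L is regular with pumping length p.
Take w = 0^p 1^p ∈ L (since p ≤ p ≤ 2p), with |w| = 2p ≥ p.
By the pumping lemma, w = xyz with |xy| ≤ p and |y| > 0.
The first p characters of w are 0's, so xy (and hence y) consists only of 0's. Write y = 0^k, 1 ≤ k ≤ p.
Pump with i = 2: xy^2z = 0^{p+k} 1^p. Now n = p+k > p = m, so the condition n ≤ m fails. Thus xy^2z ∉ L.
This is a contradiction; hence L is not regular.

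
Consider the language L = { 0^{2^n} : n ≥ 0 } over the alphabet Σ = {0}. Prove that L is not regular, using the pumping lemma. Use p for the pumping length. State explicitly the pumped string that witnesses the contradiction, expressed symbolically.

Suppose for contradiction that L is regular, and let p be the pumping length.
Take w = 0^{2^p} ∈ L with |w| = 2^p ≥ p.
By the pumping lemma, w = xyz with |xy| ≤ p and |y| ≥ 1.
Then y = 0^k for some k with 1 ≤ k ≤ p.
Pump with i = 2: xy^2z = 0^{2^p+k}. Since 1 ≤ k ≤ p < 2^p, we have 2^p < 2^p+k < 2^{p+1}, so 2^p+k is not a power of 2. So xy^2z ∉ L.
This is a contradiction; hence L is not regular.

0^{2^p+k}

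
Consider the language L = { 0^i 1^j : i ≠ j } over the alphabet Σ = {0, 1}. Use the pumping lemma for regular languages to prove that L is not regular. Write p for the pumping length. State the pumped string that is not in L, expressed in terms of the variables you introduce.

0^{p+p!} 1^{p+p!}

Toward a contradiction, assume L is regular with pumping length p.
Choose w = 0^p 1^{p+p!}. Since p ≠ p+p!, w ∈ L; and |w| ≥ p.
The pumping lemma gives a decomposition w = xyz where |xy| ≤ p and y is nonempty.
The first p characters of w are 0's, so xy (and hence y) consists only of 0's. Write y = 0^k, 1 ≤ k ≤ p.
Since 1 ≤ k ≤ p, k divides p!; set t = 1 + p!/k. Then xy^t z has p + (p!/k)·k = p + p! copies of 0. Now the 0-count equals the 1-count, so i ≠ j fails. So xy^t z = 0^{p+p!} 1^{p+p!} ∉ L.
This contradicts the pumping lemma, so L is not regular.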